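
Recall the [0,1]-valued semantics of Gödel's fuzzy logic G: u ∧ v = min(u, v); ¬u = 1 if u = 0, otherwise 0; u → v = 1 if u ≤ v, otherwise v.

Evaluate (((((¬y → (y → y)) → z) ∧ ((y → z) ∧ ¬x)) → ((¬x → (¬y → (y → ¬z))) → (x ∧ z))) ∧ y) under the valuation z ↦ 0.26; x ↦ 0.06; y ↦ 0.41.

¬y: Gödel ¬ of 0.41 = 0 (operand ≠ 0)
(y → y): 0.41 ≤ 0.41, so result = 1
(¬y → (y → y)): 0 ≤ 1, so result = 1
((¬y → (y → y)) → z): 1 > 0.26, so result = 0.26
(y → z): 0.41 > 0.26, so result = 0.26
¬x: Gödel ¬ of 0.06 = 0 (operand ≠ 0)
((y → z) ∧ ¬x) = min(0.26, 0) = 0
(((¬y → (y → y)) → z) ∧ ((y → z) ∧ ¬x)) = min(0.26, 0) = 0
¬x: Gödel ¬ of 0.06 = 0 (operand ≠ 0)
¬y: Gödel ¬ of 0.41 = 0 (operand ≠ 0)
¬z: Gödel ¬ of 0.26 = 0 (operand ≠ 0)
(y → ¬z): 0.41 > 0, so result = 0
(¬y → (y → ¬z)): 0 ≤ 0, so result = 1
(¬x → (¬y → (y → ¬z))): 0 ≤ 1, so result = 1
(x ∧ z) = min(0.06, 0.26) = 0.06
((¬x → (¬y → (y → ¬z))) → (x ∧ z)): 1 > 0.06, so result = 0.06
((((¬y → (y → y)) → z) ∧ ((y → z) ∧ ¬x)) → ((¬x → (¬y → (y → ¬z))) → (x ∧ z))): 0 ≤ 0.06, so result = 1
(((((¬y → (y → y)) → z) ∧ ((y → z) ∧ ¬x)) → ((¬x → (¬y → (y → ¬z))) → (x ∧ z))) ∧ y) = min(1, 0.41) = 0.41

0.41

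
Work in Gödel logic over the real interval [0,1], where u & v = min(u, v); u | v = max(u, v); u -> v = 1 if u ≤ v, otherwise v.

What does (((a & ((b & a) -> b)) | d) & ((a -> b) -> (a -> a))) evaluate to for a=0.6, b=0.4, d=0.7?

(b & a) = min(0.4, 0.6) = 0.4
((b & a) -> b): 0.4 ≤ 0.4, so result = 1
(a & ((b & a) -> b)) = min(0.6, 1) = 0.6
((a & ((b & a) -> b)) | d) = max(0.6, 0.7) = 0.7
(a -> b): 0.6 > 0.4, so result = 0.4
(a -> a): 0.6 ≤ 0.6, so result = 1
((a -> b) -> (a -> a)): 0.4 ≤ 1, so result = 1
(((a & ((b & a) -> b)) | d) & ((a -> b) -> (a -> a))) = min(0.7, 1) = 0.7

0.70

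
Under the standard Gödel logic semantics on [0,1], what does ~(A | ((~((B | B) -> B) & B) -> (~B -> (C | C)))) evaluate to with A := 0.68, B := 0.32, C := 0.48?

(B | B) = max(0.32, 0.32) = 0.32
((B | B) -> B): 0.32 ≤ 0.32, so result = 1
~((B | B) -> B): Gödel ¬ of 1 = 0 (operand ≠ 0)
(~((B | B) -> B) & B) = min(0, 0.32) = 0
~B: Gödel ¬ of 0.32 = 0 (operand ≠ 0)
(C | C) = max(0.48, 0.48) = 0.48
(~B -> (C | C)): 0 ≤ 0.48, so result = 1
((~((B | B) -> B) & B) -> (~B -> (C | C))): 0 ≤ 1, so result = 1
(A | ((~((B | B) -> B) & B) -> (~B -> (C | C)))) = max(0.68, 1) = 1
~(A | ((~((B | B) -> B) & B) -> (~B -> (C | C)))): Gödel ¬ of 1 = 0 (operand ≠ 0)

0.00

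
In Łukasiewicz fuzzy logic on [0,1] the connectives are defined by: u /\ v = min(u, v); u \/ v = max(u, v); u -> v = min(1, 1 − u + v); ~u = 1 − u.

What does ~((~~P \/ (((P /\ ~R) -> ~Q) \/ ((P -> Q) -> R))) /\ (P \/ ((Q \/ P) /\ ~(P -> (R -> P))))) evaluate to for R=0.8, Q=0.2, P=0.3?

~P: Łukasiewicz ¬ gives 1 − 0.3 = 0.7
~~P: Łukasiewicz ¬ gives 1 − 0.7 = 0.3
~R: Łukasiewicz ¬ gives 1 − 0.8 = 0.2
(P /\ ~R) = min(0.3, 0.2) = 0.2
~Q: Łukasiewicz ¬ gives 1 − 0.2 = 0.8
((P /\ ~R) -> ~Q): min(1, 1 − 0.2 + 0.8) = 1
(P -> Q): min(1, 1 − 0.3 + 0.2) = 0.9
((P -> Q) -> R): min(1, 1 − 0.9 + 0.8) = 0.9
(((P /\ ~R) -> ~Q) \/ ((P -> Q) -> R)) = max(1, 0.9) = 1
(~~P \/ (((P /\ ~R) -> ~Q) \/ ((P -> Q) -> R))) = max(0.3, 1) = 1
(Q \/ P) = max(0.2, 0.3) = 0.3
(R -> P): min(1, 1 − 0.8 + 0.3) = 0.5
(P -> (R -> P)): min(1, 1 − 0.3 + 0.5) = 1
~(P -> (R -> P)): Łukasiewicz ¬ gives 1 − 1 = 0
((Q \/ P) /\ ~(P -> (R -> P))) = min(0.3, 0) = 0
(P \/ ((Q \/ P) /\ ~(P -> (R -> P)))) = max(0.3, 0) = 0.3
((~~P \/ (((P /\ ~R) -> ~Q) \/ ((P -> Q) -> R))) /\ (P \/ ((Q \/ P) /\ ~(P -> (R -> P))))) = min(1, 0.3) = 0.3
~((~~P \/ (((P /\ ~R) -> ~Q) \/ ((P -> Q) -> R))) /\ (P \/ ((Q \/ P) /\ ~(P -> (R -> P))))): Łukasiewicz ¬ gives 1 − 0.3 = 0.7

0.70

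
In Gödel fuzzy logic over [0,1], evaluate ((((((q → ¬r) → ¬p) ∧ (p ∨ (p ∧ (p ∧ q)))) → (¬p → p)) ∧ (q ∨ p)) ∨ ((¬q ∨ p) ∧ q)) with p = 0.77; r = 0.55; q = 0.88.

0.88

¬r: Gödel ¬ of 0.55 = 0 (operand ≠ 0)
(q → ¬r): 0.88 > 0, so result = 0
¬p: Gödel ¬ of 0.77 = 0 (operand ≠ 0)
((q → ¬r) → ¬p): 0 ≤ 0, so result = 1
(p ∧ q) = min(0.77, 0.88) = 0.77
(p ∧ (p ∧ q)) = min(0.77, 0.77) = 0.77
(p ∨ (p ∧ (p ∧ q))) = max(0.77, 0.77) = 0.77
(((q → ¬r) → ¬p) ∧ (p ∨ (p ∧ (p ∧ q)))) = min(1, 0.77) = 0.77
¬p: Gödel ¬ of 0.77 = 0 (operand ≠ 0)
(¬p → p): 0 ≤ 0.77, so result = 1
((((q → ¬r) → ¬p) ∧ (p ∨ (p ∧ (p ∧ q)))) → (¬p → p)): 0.77 ≤ 1, so result = 1
(q ∨ p) = max(0.88, 0.77) = 0.88
(((((q → ¬r) → ¬p) ∧ (p ∨ (p ∧ (p ∧ q)))) → (¬p → p)) ∧ (q ∨ p)) = min(1, 0.88) = 0.88
¬q: Gödel ¬ of 0.88 = 0 (operand ≠ 0)
(¬q ∨ p) = max(0, 0.77) = 0.77
((¬q ∨ p) ∧ q) = min(0.77, 0.88) = 0.77
((((((q → ¬r) → ¬p) ∧ (p ∨ (p ∧ (p ∧ q)))) → (¬p → p)) ∧ (q ∨ p)) ∨ ((¬q ∨ p) ∧ q)) = max(0.88, 0.77) = 0.88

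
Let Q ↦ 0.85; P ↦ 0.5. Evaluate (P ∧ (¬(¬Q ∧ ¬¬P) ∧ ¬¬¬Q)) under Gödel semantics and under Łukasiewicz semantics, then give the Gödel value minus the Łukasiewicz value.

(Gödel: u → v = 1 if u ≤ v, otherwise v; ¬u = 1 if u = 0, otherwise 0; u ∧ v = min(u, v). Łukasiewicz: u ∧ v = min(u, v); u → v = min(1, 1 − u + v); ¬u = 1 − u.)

-0.15

Gödel evaluation:
  ¬Q: Gödel ¬ of 0.85 = 0 (operand ≠ 0)
  ¬P: Gödel ¬ of 0.5 = 0 (operand ≠ 0)
  ¬¬P: Gödel ¬ of 0 = 1 (operand is 0)
  (¬Q ∧ ¬¬P) = min(0, 1) = 0
  ¬(¬Q ∧ ¬¬P): Gödel ¬ of 0 = 1 (operand is 0)
  ¬Q: Gödel ¬ of 0.85 = 0 (operand ≠ 0)
  ¬¬Q: Gödel ¬ of 0 = 1 (operand is 0)
  ¬¬¬Q: Gödel ¬ of 1 = 0 (operand ≠ 0)
  (¬(¬Q ∧ ¬¬P) ∧ ¬¬¬Q) = min(1, 0) = 0
  (P ∧ (¬(¬Q ∧ ¬¬P) ∧ ¬¬¬Q)) = min(0.5, 0) = 0
  Gödel value = 0
Łukasiewicz evaluation:
  ¬Q: Łukasiewicz ¬ gives 1 − 0.85 = 0.15
  ¬P: Łukasiewicz ¬ gives 1 − 0.5 = 0.5
  ¬¬P: Łukasiewicz ¬ gives 1 − 0.5 = 0.5
  (¬Q ∧ ¬¬P) = min(0.15, 0.5) = 0.15
  ¬(¬Q ∧ ¬¬P): Łukasiewicz ¬ gives 1 − 0.15 = 0.85
  ¬Q: Łukasiewicz ¬ gives 1 − 0.85 = 0.15
  ¬¬Q: Łukasiewicz ¬ gives 1 − 0.15 = 0.85
  ¬¬¬Q: Łukasiewicz ¬ gives 1 − 0.85 = 0.15
  (¬(¬Q ∧ ¬¬P) ∧ ¬¬¬Q) = min(0.85, 0.15) = 0.15
  (P ∧ (¬(¬Q ∧ ¬¬P) ∧ ¬¬¬Q)) = min(0.5, 0.15) = 0.15
  Łukasiewicz value = 0.15
Difference: 0 − 0.15 = -0.15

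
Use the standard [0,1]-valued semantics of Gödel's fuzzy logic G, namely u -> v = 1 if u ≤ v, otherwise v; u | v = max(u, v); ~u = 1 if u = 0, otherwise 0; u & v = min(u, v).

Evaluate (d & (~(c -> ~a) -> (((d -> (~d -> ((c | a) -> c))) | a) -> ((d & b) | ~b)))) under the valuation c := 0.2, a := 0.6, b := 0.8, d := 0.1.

0.10

~a: Gödel ¬ of 0.6 = 0 (operand ≠ 0)
(c -> ~a): 0.2 > 0, so result = 0
~(c -> ~a): Gödel ¬ of 0 = 1 (operand is 0)
~d: Gödel ¬ of 0.1 = 0 (operand ≠ 0)
(c | a) = max(0.2, 0.6) = 0.6
((c | a) -> c): 0.6 > 0.2, so result = 0.2
(~d -> ((c | a) -> c)): 0 ≤ 0.2, so result = 1
(d -> (~d -> ((c | a) -> c))): 0.1 ≤ 1, so result = 1
((d -> (~d -> ((c | a) -> c))) | a) = max(1, 0.6) = 1
(d & b) = min(0.1, 0.8) = 0.1
~b: Gödel ¬ of 0.8 = 0 (operand ≠ 0)
((d & b) | ~b) = max(0.1, 0) = 0.1
(((d -> (~d -> ((c | a) -> c))) | a) -> ((d & b) | ~b)): 1 > 0.1, so result = 0.1
(~(c -> ~a) -> (((d -> (~d -> ((c | a) -> c))) | a) -> ((d & b) | ~b))): 1 > 0.1, so result = 0.1
(d & (~(c -> ~a) -> (((d -> (~d -> ((c | a) -> c))) | a) -> ((d & b) | ~b)))) = min(0.1, 0.1) = 0.1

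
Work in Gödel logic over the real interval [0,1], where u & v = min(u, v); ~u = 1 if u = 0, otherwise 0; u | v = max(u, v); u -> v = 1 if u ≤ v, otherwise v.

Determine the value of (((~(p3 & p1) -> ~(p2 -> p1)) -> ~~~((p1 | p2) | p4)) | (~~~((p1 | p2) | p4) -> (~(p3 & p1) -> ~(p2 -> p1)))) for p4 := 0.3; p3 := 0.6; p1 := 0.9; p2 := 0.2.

1.00

(p3 & p1) = min(0.6, 0.9) = 0.6
~(p3 & p1): Gödel ¬ of 0.6 = 0 (operand ≠ 0)
(p2 -> p1): 0.2 ≤ 0.9, so result = 1
~(p2 -> p1): Gödel ¬ of 1 = 0 (operand ≠ 0)
(~(p3 & p1) -> ~(p2 -> p1)): 0 ≤ 0, so result = 1
(p1 | p2) = max(0.9, 0.2) = 0.9
((p1 | p2) | p4) = max(0.9, 0.3) = 0.9
~((p1 | p2) | p4): Gödel ¬ of 0.9 = 0 (operand ≠ 0)
~~((p1 | p2) | p4): Gödel ¬ of 0 = 1 (operand is 0)
~~~((p1 | p2) | p4): Gödel ¬ of 1 = 0 (operand ≠ 0)
((~(p3 & p1) -> ~(p2 -> p1)) -> ~~~((p1 | p2) | p4)): 1 > 0, so result = 0
(p1 | p2) = max(0.9, 0.2) = 0.9
((p1 | p2) | p4) = max(0.9, 0.3) = 0.9
~((p1 | p2) | p4): Gödel ¬ of 0.9 = 0 (operand ≠ 0)
~~((p1 | p2) | p4): Gödel ¬ of 0 = 1 (operand is 0)
~~~((p1 | p2) | p4): Gödel ¬ of 1 = 0 (operand ≠ 0)
(p3 & p1) = min(0.6, 0.9) = 0.6
~(p3 & p1): Gödel ¬ of 0.6 = 0 (operand ≠ 0)
(p2 -> p1): 0.2 ≤ 0.9, so result = 1
~(p2 -> p1): Gödel ¬ of 1 = 0 (operand ≠ 0)
(~(p3 & p1) -> ~(p2 -> p1)): 0 ≤ 0, so result = 1
(~~~((p1 | p2) | p4) -> (~(p3 & p1) -> ~(p2 -> p1))): 0 ≤ 1, so result = 1
(((~(p3 & p1) -> ~(p2 -> p1)) -> ~~~((p1 | p2) | p4)) | (~~~((p1 | p2) | p4) -> (~(p3 & p1) -> ~(p2 -> p1)))) = max(0, 1) = 1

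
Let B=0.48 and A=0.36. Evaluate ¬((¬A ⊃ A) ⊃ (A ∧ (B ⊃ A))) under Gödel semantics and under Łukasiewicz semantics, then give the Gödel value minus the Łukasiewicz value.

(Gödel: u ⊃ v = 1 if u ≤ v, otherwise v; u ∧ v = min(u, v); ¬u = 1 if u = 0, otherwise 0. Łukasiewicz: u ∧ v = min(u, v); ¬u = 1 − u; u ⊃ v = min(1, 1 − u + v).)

Gödel evaluation:
  ¬A: Gödel ¬ of 0.36 = 0 (operand ≠ 0)
  (¬A ⊃ A): 0 ≤ 0.36, so result = 1
  (B ⊃ A): 0.48 > 0.36, so result = 0.36
  (A ∧ (B ⊃ A)) = min(0.36, 0.36) = 0.36
  ((¬A ⊃ A) ⊃ (A ∧ (B ⊃ A))): 1 > 0.36, so result = 0.36
  ¬((¬A ⊃ A) ⊃ (A ∧ (B ⊃ A))): Gödel ¬ of 0.36 = 0 (operand ≠ 0)
  Gödel value = 0
Łukasiewicz evaluation:
  ¬A: Łukasiewicz ¬ gives 1 − 0.36 = 0.64
  (¬A ⊃ A): min(1, 1 − 0.64 + 0.36) = 0.72
  (B ⊃ A): min(1, 1 − 0.48 + 0.36) = 0.88
  (A ∧ (B ⊃ A)) = min(0.36, 0.88) = 0.36
  ((¬A ⊃ A) ⊃ (A ∧ (B ⊃ A))): min(1, 1 − 0.72 + 0.36) = 0.64
  ¬((¬A ⊃ A) ⊃ (A ∧ (B ⊃ A))): Łukasiewicz ¬ gives 1 − 0.64 = 0.36
  Łukasiewicz value = 0.36
Difference: 0 − 0.36 = -0.36

-0.36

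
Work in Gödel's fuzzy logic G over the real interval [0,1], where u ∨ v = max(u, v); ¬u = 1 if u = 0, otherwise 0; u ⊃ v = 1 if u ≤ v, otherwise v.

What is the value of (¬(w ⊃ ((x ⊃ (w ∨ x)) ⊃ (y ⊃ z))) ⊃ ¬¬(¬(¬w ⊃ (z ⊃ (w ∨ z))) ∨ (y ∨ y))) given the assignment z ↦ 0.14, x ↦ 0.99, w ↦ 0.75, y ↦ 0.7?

1.00

(w ∨ x) = max(0.75, 0.99) = 0.99
(x ⊃ (w ∨ x)): 0.99 ≤ 0.99, so result = 1
(y ⊃ z): 0.7 > 0.14, so result = 0.14
((x ⊃ (w ∨ x)) ⊃ (y ⊃ z)): 1 > 0.14, so result = 0.14
(w ⊃ ((x ⊃ (w ∨ x)) ⊃ (y ⊃ z))): 0.75 > 0.14, so result = 0.14
¬(w ⊃ ((x ⊃ (w ∨ x)) ⊃ (y ⊃ z))): Gödel ¬ of 0.14 = 0 (operand ≠ 0)
¬w: Gödel ¬ of 0.75 = 0 (operand ≠ 0)
(w ∨ z) = max(0.75, 0.14) = 0.75
(z ⊃ (w ∨ z)): 0.14 ≤ 0.75, so result = 1
(¬w ⊃ (z ⊃ (w ∨ z))): 0 ≤ 1, so result = 1
¬(¬w ⊃ (z ⊃ (w ∨ z))): Gödel ¬ of 1 = 0 (operand ≠ 0)
(y ∨ y) = max(0.7, 0.7) = 0.7
(¬(¬w ⊃ (z ⊃ (w ∨ z))) ∨ (y ∨ y)) = max(0, 0.7) = 0.7
¬(¬(¬w ⊃ (z ⊃ (w ∨ z))) ∨ (y ∨ y)): Gödel ¬ of 0.7 = 0 (operand ≠ 0)
¬¬(¬(¬w ⊃ (z ⊃ (w ∨ z))) ∨ (y ∨ y)): Gödel ¬ of 0 = 1 (operand is 0)
(¬(w ⊃ ((x ⊃ (w ∨ x)) ⊃ (y ⊃ z))) ⊃ ¬¬(¬(¬w ⊃ (z ⊃ (w ∨ z))) ∨ (y ∨ y))): 0 ≤ 1, so result = 1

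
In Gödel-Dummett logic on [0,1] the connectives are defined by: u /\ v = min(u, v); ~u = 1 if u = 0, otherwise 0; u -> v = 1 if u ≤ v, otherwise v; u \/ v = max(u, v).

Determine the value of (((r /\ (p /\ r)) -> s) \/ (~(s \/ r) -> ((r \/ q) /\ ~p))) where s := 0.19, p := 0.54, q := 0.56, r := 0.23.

(p /\ r) = min(0.54, 0.23) = 0.23
(r /\ (p /\ r)) = min(0.23, 0.23) = 0.23
((r /\ (p /\ r)) -> s): 0.23 > 0.19, so result = 0.19
(s \/ r) = max(0.19, 0.23) = 0.23
~(s \/ r): Gödel ¬ of 0.23 = 0 (operand ≠ 0)
(r \/ q) = max(0.23, 0.56) = 0.56
~p: Gödel ¬ of 0.54 = 0 (operand ≠ 0)
((r \/ q) /\ ~p) = min(0.56, 0) = 0
(~(s \/ r) -> ((r \/ q) /\ ~p)): 0 ≤ 0, so result = 1
(((r /\ (p /\ r)) -> s) \/ (~(s \/ r) -> ((r \/ q) /\ ~p))) = max(0.19, 1) = 1

1.00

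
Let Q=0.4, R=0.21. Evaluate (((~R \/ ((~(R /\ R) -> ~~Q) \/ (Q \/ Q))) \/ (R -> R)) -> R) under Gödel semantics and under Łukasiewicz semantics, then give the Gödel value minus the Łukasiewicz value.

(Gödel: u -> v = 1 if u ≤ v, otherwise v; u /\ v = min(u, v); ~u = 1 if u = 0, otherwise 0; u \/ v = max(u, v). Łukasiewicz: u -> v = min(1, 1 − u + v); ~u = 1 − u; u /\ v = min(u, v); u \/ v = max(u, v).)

0.00

Gödel evaluation:
  ~R: Gödel ¬ of 0.21 = 0 (operand ≠ 0)
  (R /\ R) = min(0.21, 0.21) = 0.21
  ~(R /\ R): Gödel ¬ of 0.21 = 0 (operand ≠ 0)
  ~Q: Gödel ¬ of 0.4 = 0 (operand ≠ 0)
  ~~Q: Gödel ¬ of 0 = 1 (operand is 0)
  (~(R /\ R) -> ~~Q): 0 ≤ 1, so result = 1
  (Q \/ Q) = max(0.4, 0.4) = 0.4
  ((~(R /\ R) -> ~~Q) \/ (Q \/ Q)) = max(1, 0.4) = 1
  (~R \/ ((~(R /\ R) -> ~~Q) \/ (Q \/ Q))) = max(0, 1) = 1
  (R -> R): 0.21 ≤ 0.21, so result = 1
  ((~R \/ ((~(R /\ R) -> ~~Q) \/ (Q \/ Q))) \/ (R -> R)) = max(1, 1) = 1
  (((~R \/ ((~(R /\ R) -> ~~Q) \/ (Q \/ Q))) \/ (R -> R)) -> R): 1 > 0.21, so result = 0.21
  Gödel value = 0.21
Łukasiewicz evaluation:
  ~R: Łukasiewicz ¬ gives 1 − 0.21 = 0.79
  (R /\ R) = min(0.21, 0.21) = 0.21
  ~(R /\ R): Łukasiewicz ¬ gives 1 − 0.21 = 0.79
  ~Q: Łukasiewicz ¬ gives 1 − 0.4 = 0.6
  ~~Q: Łukasiewicz ¬ gives 1 − 0.6 = 0.4
  (~(R /\ R) -> ~~Q): min(1, 1 − 0.79 + 0.4) = 0.61
  (Q \/ Q) = max(0.4, 0.4) = 0.4
  ((~(R /\ R) -> ~~Q) \/ (Q \/ Q)) = max(0.61, 0.4) = 0.61
  (~R \/ ((~(R /\ R) -> ~~Q) \/ (Q \/ Q))) = max(0.79, 0.61) = 0.79
  (R -> R): min(1, 1 − 0.21 + 0.21) = 1
  ((~R \/ ((~(R /\ R) -> ~~Q) \/ (Q \/ Q))) \/ (R -> R)) = max(0.79, 1) = 1
  (((~R \/ ((~(R /\ R) -> ~~Q) \/ (Q \/ Q))) \/ (R -> R)) -> R): min(1, 1 − 1 + 0.21) = 0.21
  Łukasiewicz value = 0.21
Difference: 0.21 − 0.21 = 0.00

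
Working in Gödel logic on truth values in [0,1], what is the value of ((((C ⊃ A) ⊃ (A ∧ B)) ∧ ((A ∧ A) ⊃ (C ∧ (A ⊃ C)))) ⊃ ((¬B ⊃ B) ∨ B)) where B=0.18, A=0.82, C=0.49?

(C ⊃ A): 0.49 ≤ 0.82, so result = 1
(A ∧ B) = min(0.82, 0.18) = 0.18
((C ⊃ A) ⊃ (A ∧ B)): 1 > 0.18, so result = 0.18
(A ∧ A) = min(0.82, 0.82) = 0.82
(A ⊃ C): 0.82 > 0.49, so result = 0.49
(C ∧ (A ⊃ C)) = min(0.49, 0.49) = 0.49
((A ∧ A) ⊃ (C ∧ (A ⊃ C))): 0.82 > 0.49, so result = 0.49
(((C ⊃ A) ⊃ (A ∧ B)) ∧ ((A ∧ A) ⊃ (C ∧ (A ⊃ C)))) = min(0.18, 0.49) = 0.18
¬B: Gödel ¬ of 0.18 = 0 (operand ≠ 0)
(¬B ⊃ B): 0 ≤ 0.18, so result = 1
((¬B ⊃ B) ∨ B) = max(1, 0.18) = 1
((((C ⊃ A) ⊃ (A ∧ B)) ∧ ((A ∧ A) ⊃ (C ∧ (A ⊃ C)))) ⊃ ((¬B ⊃ B) ∨ B)): 0.18 ≤ 1, so result = 1

1.00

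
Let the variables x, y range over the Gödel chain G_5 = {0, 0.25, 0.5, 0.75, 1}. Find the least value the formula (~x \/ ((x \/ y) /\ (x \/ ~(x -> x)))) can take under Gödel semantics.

0.25

The minimum is attained at x = 0.25, y = 0:
  ~x: Gödel ¬ of 0.25 = 0 (operand ≠ 0)
  (x \/ y) = max(0.25, 0) = 0.25
  (x -> x): 0.25 ≤ 0.25, so result = 1
  ~(x -> x): Gödel ¬ of 1 = 0 (operand ≠ 0)
  (x \/ ~(x -> x)) = max(0.25, 0) = 0.25
  ((x \/ y) /\ (x \/ ~(x -> x))) = min(0.25, 0.25) = 0.25
  (~x \/ ((x \/ y) /\ (x \/ ~(x -> x)))) = max(0, 0.25) = 0.25
Checking all 25 assignments confirms none give a value below 0.25.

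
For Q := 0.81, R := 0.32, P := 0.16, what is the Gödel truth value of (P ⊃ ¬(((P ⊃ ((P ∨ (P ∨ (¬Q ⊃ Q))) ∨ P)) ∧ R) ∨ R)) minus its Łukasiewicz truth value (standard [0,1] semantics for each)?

Gödel evaluation:
  ¬Q: Gödel ¬ of 0.81 = 0 (operand ≠ 0)
  (¬Q ⊃ Q): 0 ≤ 0.81, so result = 1
  (P ∨ (¬Q ⊃ Q)) = max(0.16, 1) = 1
  (P ∨ (P ∨ (¬Q ⊃ Q))) = max(0.16, 1) = 1
  ((P ∨ (P ∨ (¬Q ⊃ Q))) ∨ P) = max(1, 0.16) = 1
  (P ⊃ ((P ∨ (P ∨ (¬Q ⊃ Q))) ∨ P)): 0.16 ≤ 1, so result = 1
  ((P ⊃ ((P ∨ (P ∨ (¬Q ⊃ Q))) ∨ P)) ∧ R) = min(1, 0.32) = 0.32
  (((P ⊃ ((P ∨ (P ∨ (¬Q ⊃ Q))) ∨ P)) ∧ R) ∨ R) = max(0.32, 0.32) = 0.32
  ¬(((P ⊃ ((P ∨ (P ∨ (¬Q ⊃ Q))) ∨ P)) ∧ R) ∨ R): Gödel ¬ of 0.32 = 0 (operand ≠ 0)
  (P ⊃ ¬(((P ⊃ ((P ∨ (P ∨ (¬Q ⊃ Q))) ∨ P)) ∧ R) ∨ R)): 0.16 > 0, so result = 0
  Gödel value = 0
Łukasiewicz evaluation:
  ¬Q: Łukasiewicz ¬ gives 1 − 0.81 = 0.19
  (¬Q ⊃ Q): min(1, 1 − 0.19 + 0.81) = 1
  (P ∨ (¬Q ⊃ Q)) = max(0.16, 1) = 1
  (P ∨ (P ∨ (¬Q ⊃ Q))) = max(0.16, 1) = 1
  ((P ∨ (P ∨ (¬Q ⊃ Q))) ∨ P) = max(1, 0.16) = 1
  (P ⊃ ((P ∨ (P ∨ (¬Q ⊃ Q))) ∨ P)): min(1, 1 − 0.16 + 1) = 1
  ((P ⊃ ((P ∨ (P ∨ (¬Q ⊃ Q))) ∨ P)) ∧ R) = min(1, 0.32) = 0.32
  (((P ⊃ ((P ∨ (P ∨ (¬Q ⊃ Q))) ∨ P)) ∧ R) ∨ R) = max(0.32, 0.32) = 0.32
  ¬(((P ⊃ ((P ∨ (P ∨ (¬Q ⊃ Q))) ∨ P)) ∧ R) ∨ R): Łukasiewicz ¬ gives 1 − 0.32 = 0.68
  (P ⊃ ¬(((P ⊃ ((P ∨ (P ∨ (¬Q ⊃ Q))) ∨ P)) ∧ R) ∨ R)): min(1, 1 − 0.16 + 0.68) = 1
  Łukasiewicz value = 1
Difference: 0 − 1 = -1.00

-1.00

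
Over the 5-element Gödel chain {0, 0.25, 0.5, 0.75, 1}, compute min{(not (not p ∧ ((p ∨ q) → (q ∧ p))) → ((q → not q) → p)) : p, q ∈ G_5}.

0.25

The minimum is attained at p = 0.25, q = 0:
  not p: Gödel ¬ of 0.25 = 0 (operand ≠ 0)
  (p ∨ q) = max(0.25, 0) = 0.25
  (q ∧ p) = min(0, 0.25) = 0
  ((p ∨ q) → (q ∧ p)): 0.25 > 0, so result = 0
  (not p ∧ ((p ∨ q) → (q ∧ p))) = min(0, 0) = 0
  not (not p ∧ ((p ∨ q) → (q ∧ p))): Gödel ¬ of 0 = 1 (operand is 0)
  not q: Gödel ¬ of 0 = 1 (operand is 0)
  (q → not q): 0 ≤ 1, so result = 1
  ((q → not q) → p): 1 > 0.25, so result = 0.25
  (not (not p ∧ ((p ∨ q) → (q ∧ p))) → ((q → not q) → p)): 1 > 0.25, so result = 0.25
Checking all 25 assignments confirms none give a value below 0.25.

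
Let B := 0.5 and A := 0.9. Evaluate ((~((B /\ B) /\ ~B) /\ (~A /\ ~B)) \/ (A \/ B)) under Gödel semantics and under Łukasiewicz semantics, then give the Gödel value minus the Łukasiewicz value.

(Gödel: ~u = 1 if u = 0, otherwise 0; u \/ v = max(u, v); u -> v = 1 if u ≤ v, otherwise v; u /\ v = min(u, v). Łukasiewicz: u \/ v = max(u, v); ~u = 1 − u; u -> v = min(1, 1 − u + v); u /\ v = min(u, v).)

0.00

Gödel evaluation:
  (B /\ B) = min(0.5, 0.5) = 0.5
  ~B: Gödel ¬ of 0.5 = 0 (operand ≠ 0)
  ((B /\ B) /\ ~B) = min(0.5, 0) = 0
  ~((B /\ B) /\ ~B): Gödel ¬ of 0 = 1 (operand is 0)
  ~A: Gödel ¬ of 0.9 = 0 (operand ≠ 0)
  ~B: Gödel ¬ of 0.5 = 0 (operand ≠ 0)
  (~A /\ ~B) = min(0, 0) = 0
  (~((B /\ B) /\ ~B) /\ (~A /\ ~B)) = min(1, 0) = 0
  (A \/ B) = max(0.9, 0.5) = 0.9
  ((~((B /\ B) /\ ~B) /\ (~A /\ ~B)) \/ (A \/ B)) = max(0, 0.9) = 0.9
  Gödel value = 0.9
Łukasiewicz evaluation:
  (B /\ B) = min(0.5, 0.5) = 0.5
  ~B: Łukasiewicz ¬ gives 1 − 0.5 = 0.5
  ((B /\ B) /\ ~B) = min(0.5, 0.5) = 0.5
  ~((B /\ B) /\ ~B): Łukasiewicz ¬ gives 1 − 0.5 = 0.5
  ~A: Łukasiewicz ¬ gives 1 − 0.9 = 0.1
  ~B: Łukasiewicz ¬ gives 1 − 0.5 = 0.5
  (~A /\ ~B) = min(0.1, 0.5) = 0.1
  (~((B /\ B) /\ ~B) /\ (~A /\ ~B)) = min(0.5, 0.1) = 0.1
  (A \/ B) = max(0.9, 0.5) = 0.9
  ((~((B /\ B) /\ ~B) /\ (~A /\ ~B)) \/ (A \/ B)) = max(0.1, 0.9) = 0.9
  Łukasiewicz value = 0.9
Difference: 0.9 − 0.9 = 0.00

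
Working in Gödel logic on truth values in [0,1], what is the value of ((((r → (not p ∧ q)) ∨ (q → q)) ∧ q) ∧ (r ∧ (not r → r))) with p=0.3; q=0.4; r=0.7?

not p: Gödel ¬ of 0.3 = 0 (operand ≠ 0)
(not p ∧ q) = min(0, 0.4) = 0
(r → (not p ∧ q)): 0.7 > 0, so result = 0
(q → q): 0.4 ≤ 0.4, so result = 1
((r → (not p ∧ q)) ∨ (q → q)) = max(0, 1) = 1
(((r → (not p ∧ q)) ∨ (q → q)) ∧ q) = min(1, 0.4) = 0.4
not r: Gödel ¬ of 0.7 = 0 (operand ≠ 0)
(not r → r): 0 ≤ 0.7, so result = 1
(r ∧ (not r → r)) = min(0.7, 1) = 0.7
((((r → (not p ∧ q)) ∨ (q → q)) ∧ q) ∧ (r ∧ (not r → r))) = min(0.4, 0.7) = 0.4

0.40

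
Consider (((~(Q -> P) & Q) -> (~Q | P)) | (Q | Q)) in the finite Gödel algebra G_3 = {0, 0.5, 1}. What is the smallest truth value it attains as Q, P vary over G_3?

The minimum is attained at Q = 0.5, P = 0:
  (Q -> P): 0.5 > 0, so result = 0
  ~(Q -> P): Gödel ¬ of 0 = 1 (operand is 0)
  (~(Q -> P) & Q) = min(1, 0.5) = 0.5
  ~Q: Gödel ¬ of 0.5 = 0 (operand ≠ 0)
  (~Q | P) = max(0, 0) = 0
  ((~(Q -> P) & Q) -> (~Q | P)): 0.5 > 0, so result = 0
  (Q | Q) = max(0.5, 0.5) = 0.5
  (((~(Q -> P) & Q) -> (~Q | P)) | (Q | Q)) = max(0, 0.5) = 0.5
Checking all 9 assignments confirms none give a value below 0.50.

0.50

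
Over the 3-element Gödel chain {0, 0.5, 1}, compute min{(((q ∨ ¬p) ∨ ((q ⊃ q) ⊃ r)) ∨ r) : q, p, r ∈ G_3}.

The minimum is attained at q = 0, p = 0.5, r = 0:
  ¬p: Gödel ¬ of 0.5 = 0 (operand ≠ 0)
  (q ∨ ¬p) = max(0, 0) = 0
  (q ⊃ q): 0 ≤ 0, so result = 1
  ((q ⊃ q) ⊃ r): 1 > 0, so result = 0
  ((q ∨ ¬p) ∨ ((q ⊃ q) ⊃ r)) = max(0, 0) = 0
  (((q ∨ ¬p) ∨ ((q ⊃ q) ⊃ r)) ∨ r) = max(0, 0) = 0
Checking all 27 assignments confirms none give a value below 0.00.

0.00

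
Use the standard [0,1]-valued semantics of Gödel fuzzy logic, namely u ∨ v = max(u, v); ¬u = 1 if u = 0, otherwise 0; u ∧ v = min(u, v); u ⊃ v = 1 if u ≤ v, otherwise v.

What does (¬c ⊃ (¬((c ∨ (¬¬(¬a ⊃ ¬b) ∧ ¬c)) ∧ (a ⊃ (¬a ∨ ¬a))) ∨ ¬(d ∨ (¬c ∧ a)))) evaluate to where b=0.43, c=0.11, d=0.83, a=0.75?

¬c: Gödel ¬ of 0.11 = 0 (operand ≠ 0)
¬a: Gödel ¬ of 0.75 = 0 (operand ≠ 0)
¬b: Gödel ¬ of 0.43 = 0 (operand ≠ 0)
(¬a ⊃ ¬b): 0 ≤ 0, so result = 1
¬(¬a ⊃ ¬b): Gödel ¬ of 1 = 0 (operand ≠ 0)
¬¬(¬a ⊃ ¬b): Gödel ¬ of 0 = 1 (operand is 0)
¬c: Gödel ¬ of 0.11 = 0 (operand ≠ 0)
(¬¬(¬a ⊃ ¬b) ∧ ¬c) = min(1, 0) = 0
(c ∨ (¬¬(¬a ⊃ ¬b) ∧ ¬c)) = max(0.11, 0) = 0.11
¬a: Gödel ¬ of 0.75 = 0 (operand ≠ 0)
¬a: Gödel ¬ of 0.75 = 0 (operand ≠ 0)
(¬a ∨ ¬a) = max(0, 0) = 0
(a ⊃ (¬a ∨ ¬a)): 0.75 > 0, so result = 0
((c ∨ (¬¬(¬a ⊃ ¬b) ∧ ¬c)) ∧ (a ⊃ (¬a ∨ ¬a))) = min(0.11, 0) = 0
¬((c ∨ (¬¬(¬a ⊃ ¬b) ∧ ¬c)) ∧ (a ⊃ (¬a ∨ ¬a))): Gödel ¬ of 0 = 1 (operand is 0)
¬c: Gödel ¬ of 0.11 = 0 (operand ≠ 0)
(¬c ∧ a) = min(0, 0.75) = 0
(d ∨ (¬c ∧ a)) = max(0.83, 0) = 0.83
¬(d ∨ (¬c ∧ a)): Gödel ¬ of 0.83 = 0 (operand ≠ 0)
(¬((c ∨ (¬¬(¬a ⊃ ¬b) ∧ ¬c)) ∧ (a ⊃ (¬a ∨ ¬a))) ∨ ¬(d ∨ (¬c ∧ a))) = max(1, 0) = 1
(¬c ⊃ (¬((c ∨ (¬¬(¬a ⊃ ¬b) ∧ ¬c)) ∧ (a ⊃ (¬a ∨ ¬a))) ∨ ¬(d ∨ (¬c ∧ a)))): 0 ≤ 1, so result = 1

1.00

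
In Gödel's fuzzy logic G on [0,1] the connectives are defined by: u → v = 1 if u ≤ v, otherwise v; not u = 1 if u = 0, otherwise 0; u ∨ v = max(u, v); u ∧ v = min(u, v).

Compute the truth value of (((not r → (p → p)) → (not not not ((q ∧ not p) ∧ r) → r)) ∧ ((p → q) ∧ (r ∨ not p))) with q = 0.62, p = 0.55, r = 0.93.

not r: Gödel ¬ of 0.93 = 0 (operand ≠ 0)
(p → p): 0.55 ≤ 0.55, so result = 1
(not r → (p → p)): 0 ≤ 1, so result = 1
not p: Gödel ¬ of 0.55 = 0 (operand ≠ 0)
(q ∧ not p) = min(0.62, 0) = 0
((q ∧ not p) ∧ r) = min(0, 0.93) = 0
not ((q ∧ not p) ∧ r): Gödel ¬ of 0 = 1 (operand is 0)
not not ((q ∧ not p) ∧ r): Gödel ¬ of 1 = 0 (operand ≠ 0)
not not not ((q ∧ not p) ∧ r): Gödel ¬ of 0 = 1 (operand is 0)
(not not not ((q ∧ not p) ∧ r) → r): 1 > 0.93, so result = 0.93
((not r → (p → p)) → (not not not ((q ∧ not p) ∧ r) → r)): 1 > 0.93, so result = 0.93
(p → q): 0.55 ≤ 0.62, so result = 1
not p: Gödel ¬ of 0.55 = 0 (operand ≠ 0)
(r ∨ not p) = max(0.93, 0) = 0.93
((p → q) ∧ (r ∨ not p)) = min(1, 0.93) = 0.93
(((not r → (p → p)) → (not not not ((q ∧ not p) ∧ r) → r)) ∧ ((p → q) ∧ (r ∨ not p))) = min(0.93, 0.93) = 0.93

0.93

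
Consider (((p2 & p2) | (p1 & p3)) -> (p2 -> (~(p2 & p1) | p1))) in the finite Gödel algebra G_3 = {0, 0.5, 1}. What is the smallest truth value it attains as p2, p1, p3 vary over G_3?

The minimum is attained at p2 = 1, p1 = 0.5, p3 = 0:
  (p2 & p2) = min(1, 1) = 1
  (p1 & p3) = min(0.5, 0) = 0
  ((p2 & p2) | (p1 & p3)) = max(1, 0) = 1
  (p2 & p1) = min(1, 0.5) = 0.5
  ~(p2 & p1): Gödel ¬ of 0.5 = 0 (operand ≠ 0)
  (~(p2 & p1) | p1) = max(0, 0.5) = 0.5
  (p2 -> (~(p2 & p1) | p1)): 1 > 0.5, so result = 0.5
  (((p2 & p2) | (p1 & p3)) -> (p2 -> (~(p2 & p1) | p1))): 1 > 0.5, so result = 0.5
Checking all 27 assignments confirms none give a value below 0.50.

0.50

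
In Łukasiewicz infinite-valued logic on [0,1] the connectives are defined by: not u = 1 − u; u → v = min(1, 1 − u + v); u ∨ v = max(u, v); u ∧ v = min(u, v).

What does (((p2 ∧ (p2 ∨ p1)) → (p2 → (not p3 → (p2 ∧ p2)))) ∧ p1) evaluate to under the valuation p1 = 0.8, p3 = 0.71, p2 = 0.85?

0.80

(p2 ∨ p1) = max(0.85, 0.8) = 0.85
(p2 ∧ (p2 ∨ p1)) = min(0.85, 0.85) = 0.85
not p3: Łukasiewicz ¬ gives 1 − 0.71 = 0.29
(p2 ∧ p2) = min(0.85, 0.85) = 0.85
(not p3 → (p2 ∧ p2)): min(1, 1 − 0.29 + 0.85) = 1
(p2 → (not p3 → (p2 ∧ p2))): min(1, 1 − 0.85 + 1) = 1
((p2 ∧ (p2 ∨ p1)) → (p2 → (not p3 → (p2 ∧ p2)))): min(1, 1 − 0.85 + 1) = 1
(((p2 ∧ (p2 ∨ p1)) → (p2 → (not p3 → (p2 ∧ p2)))) ∧ p1) = min(1, 0.8) = 0.8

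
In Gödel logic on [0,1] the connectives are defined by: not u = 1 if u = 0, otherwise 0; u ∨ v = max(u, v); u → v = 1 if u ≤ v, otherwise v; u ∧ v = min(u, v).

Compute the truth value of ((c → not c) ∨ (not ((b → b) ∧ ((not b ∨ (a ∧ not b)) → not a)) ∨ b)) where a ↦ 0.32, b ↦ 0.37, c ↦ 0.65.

not c: Gödel ¬ of 0.65 = 0 (operand ≠ 0)
(c → not c): 0.65 > 0, so result = 0
(b → b): 0.37 ≤ 0.37, so result = 1
not b: Gödel ¬ of 0.37 = 0 (operand ≠ 0)
not b: Gödel ¬ of 0.37 = 0 (operand ≠ 0)
(a ∧ not b) = min(0.32, 0) = 0
(not b ∨ (a ∧ not b)) = max(0, 0) = 0
not a: Gödel ¬ of 0.32 = 0 (operand ≠ 0)
((not b ∨ (a ∧ not b)) → not a): 0 ≤ 0, so result = 1
((b → b) ∧ ((not b ∨ (a ∧ not b)) → not a)) = min(1, 1) = 1
not ((b → b) ∧ ((not b ∨ (a ∧ not b)) → not a)): Gödel ¬ of 1 = 0 (operand ≠ 0)
(not ((b → b) ∧ ((not b ∨ (a ∧ not b)) → not a)) ∨ b) = max(0, 0.37) = 0.37
((c → not c) ∨ (not ((b → b) ∧ ((not b ∨ (a ∧ not b)) → not a)) ∨ b)) = max(0, 0.37) = 0.37

0.37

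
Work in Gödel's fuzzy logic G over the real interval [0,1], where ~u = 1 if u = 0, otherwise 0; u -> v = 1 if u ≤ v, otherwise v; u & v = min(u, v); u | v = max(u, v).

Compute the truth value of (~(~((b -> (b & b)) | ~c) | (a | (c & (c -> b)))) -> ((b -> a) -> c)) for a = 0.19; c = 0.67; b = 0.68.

(b & b) = min(0.68, 0.68) = 0.68
(b -> (b & b)): 0.68 ≤ 0.68, so result = 1
~c: Gödel ¬ of 0.67 = 0 (operand ≠ 0)
((b -> (b & b)) | ~c) = max(1, 0) = 1
~((b -> (b & b)) | ~c): Gödel ¬ of 1 = 0 (operand ≠ 0)
(c -> b): 0.67 ≤ 0.68, so result = 1
(c & (c -> b)) = min(0.67, 1) = 0.67
(a | (c & (c -> b))) = max(0.19, 0.67) = 0.67
(~((b -> (b & b)) | ~c) | (a | (c & (c -> b)))) = max(0, 0.67) = 0.67
~(~((b -> (b & b)) | ~c) | (a | (c & (c -> b)))): Gödel ¬ of 0.67 = 0 (operand ≠ 0)
(b -> a): 0.68 > 0.19, so result = 0.19
((b -> a) -> c): 0.19 ≤ 0.67, so result = 1
(~(~((b -> (b & b)) | ~c) | (a | (c & (c -> b)))) -> ((b -> a) -> c)): 0 ≤ 1, so result = 1

1.00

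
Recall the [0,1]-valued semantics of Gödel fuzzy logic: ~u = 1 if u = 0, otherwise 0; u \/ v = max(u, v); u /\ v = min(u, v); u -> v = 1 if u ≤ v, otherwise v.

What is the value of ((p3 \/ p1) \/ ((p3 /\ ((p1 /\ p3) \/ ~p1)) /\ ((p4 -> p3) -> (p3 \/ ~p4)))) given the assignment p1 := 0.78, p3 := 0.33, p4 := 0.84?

(p3 \/ p1) = max(0.33, 0.78) = 0.78
(p1 /\ p3) = min(0.78, 0.33) = 0.33
~p1: Gödel ¬ of 0.78 = 0 (operand ≠ 0)
((p1 /\ p3) \/ ~p1) = max(0.33, 0) = 0.33
(p3 /\ ((p1 /\ p3) \/ ~p1)) = min(0.33, 0.33) = 0.33
(p4 -> p3): 0.84 > 0.33, so result = 0.33
~p4: Gödel ¬ of 0.84 = 0 (operand ≠ 0)
(p3 \/ ~p4) = max(0.33, 0) = 0.33
((p4 -> p3) -> (p3 \/ ~p4)): 0.33 ≤ 0.33, so result = 1
((p3 /\ ((p1 /\ p3) \/ ~p1)) /\ ((p4 -> p3) -> (p3 \/ ~p4))) = min(0.33, 1) = 0.33
((p3 \/ p1) \/ ((p3 /\ ((p1 /\ p3) \/ ~p1)) /\ ((p4 -> p3) -> (p3 \/ ~p4)))) = max(0.78, 0.33) = 0.78

0.78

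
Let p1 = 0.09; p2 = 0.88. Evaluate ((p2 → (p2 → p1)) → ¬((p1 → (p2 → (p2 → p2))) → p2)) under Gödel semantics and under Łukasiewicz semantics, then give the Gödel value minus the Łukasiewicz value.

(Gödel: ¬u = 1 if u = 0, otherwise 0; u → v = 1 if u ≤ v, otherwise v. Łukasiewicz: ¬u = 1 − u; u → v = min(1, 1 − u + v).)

Gödel evaluation:
  (p2 → p1): 0.88 > 0.09, so result = 0.09
  (p2 → (p2 → p1)): 0.88 > 0.09, so result = 0.09
  (p2 → p2): 0.88 ≤ 0.88, so result = 1
  (p2 → (p2 → p2)): 0.88 ≤ 1, so result = 1
  (p1 → (p2 → (p2 → p2))): 0.09 ≤ 1, so result = 1
  ((p1 → (p2 → (p2 → p2))) → p2): 1 > 0.88, so result = 0.88
  ¬((p1 → (p2 → (p2 → p2))) → p2): Gödel ¬ of 0.88 = 0 (operand ≠ 0)
  ((p2 → (p2 → p1)) → ¬((p1 → (p2 → (p2 → p2))) → p2)): 0.09 > 0, so result = 0
  Gödel value = 0
Łukasiewicz evaluation:
  (p2 → p1): min(1, 1 − 0.88 + 0.09) = 0.21
  (p2 → (p2 → p1)): min(1, 1 − 0.88 + 0.21) = 0.33
  (p2 → p2): min(1, 1 − 0.88 + 0.88) = 1
  (p2 → (p2 → p2)): min(1, 1 − 0.88 + 1) = 1
  (p1 → (p2 → (p2 → p2))): min(1, 1 − 0.09 + 1) = 1
  ((p1 → (p2 → (p2 → p2))) → p2): min(1, 1 − 1 + 0.88) = 0.88
  ¬((p1 → (p2 → (p2 → p2))) → p2): Łukasiewicz ¬ gives 1 − 0.88 = 0.12
  ((p2 → (p2 → p1)) → ¬((p1 → (p2 → (p2 → p2))) → p2)): min(1, 1 − 0.33 + 0.12) = 0.79
  Łukasiewicz value = 0.79
Difference: 0 − 0.79 = -0.79

-0.79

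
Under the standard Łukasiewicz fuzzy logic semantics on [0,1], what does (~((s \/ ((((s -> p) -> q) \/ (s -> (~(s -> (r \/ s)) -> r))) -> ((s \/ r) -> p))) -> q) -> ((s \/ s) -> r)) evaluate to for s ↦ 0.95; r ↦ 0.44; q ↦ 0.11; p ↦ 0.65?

0.65

(s -> p): min(1, 1 − 0.95 + 0.65) = 0.7
((s -> p) -> q): min(1, 1 − 0.7 + 0.11) = 0.41
(r \/ s) = max(0.44, 0.95) = 0.95
(s -> (r \/ s)): min(1, 1 − 0.95 + 0.95) = 1
~(s -> (r \/ s)): Łukasiewicz ¬ gives 1 − 1 = 0
(~(s -> (r \/ s)) -> r): min(1, 1 − 0 + 0.44) = 1
(s -> (~(s -> (r \/ s)) -> r)): min(1, 1 − 0.95 + 1) = 1
(((s -> p) -> q) \/ (s -> (~(s -> (r \/ s)) -> r))) = max(0.41, 1) = 1
(s \/ r) = max(0.95, 0.44) = 0.95
((s \/ r) -> p): min(1, 1 − 0.95 + 0.65) = 0.7
((((s -> p) -> q) \/ (s -> (~(s -> (r \/ s)) -> r))) -> ((s \/ r) -> p)): min(1, 1 − 1 + 0.7) = 0.7
(s \/ ((((s -> p) -> q) \/ (s -> (~(s -> (r \/ s)) -> r))) -> ((s \/ r) -> p))) = max(0.95, 0.7) = 0.95
((s \/ ((((s -> p) -> q) \/ (s -> (~(s -> (r \/ s)) -> r))) -> ((s \/ r) -> p))) -> q): min(1, 1 − 0.95 + 0.11) = 0.16
~((s \/ ((((s -> p) -> q) \/ (s -> (~(s -> (r \/ s)) -> r))) -> ((s \/ r) -> p))) -> q): Łukasiewicz ¬ gives 1 − 0.16 = 0.84
(s \/ s) = max(0.95, 0.95) = 0.95
((s \/ s) -> r): min(1, 1 − 0.95 + 0.44) = 0.49
(~((s \/ ((((s -> p) -> q) \/ (s -> (~(s -> (r \/ s)) -> r))) -> ((s \/ r) -> p))) -> q) -> ((s \/ s) -> r)): min(1, 1 − 0.84 + 0.49) = 0.65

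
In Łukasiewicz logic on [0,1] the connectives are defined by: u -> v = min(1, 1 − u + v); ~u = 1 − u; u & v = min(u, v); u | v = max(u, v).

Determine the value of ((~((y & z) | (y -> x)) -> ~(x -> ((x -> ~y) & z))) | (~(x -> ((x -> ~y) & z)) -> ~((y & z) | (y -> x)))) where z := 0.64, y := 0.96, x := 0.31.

(y & z) = min(0.96, 0.64) = 0.64
(y -> x): min(1, 1 − 0.96 + 0.31) = 0.35
((y & z) | (y -> x)) = max(0.64, 0.35) = 0.64
~((y & z) | (y -> x)): Łukasiewicz ¬ gives 1 − 0.64 = 0.36
~y: Łukasiewicz ¬ gives 1 − 0.96 = 0.04
(x -> ~y): min(1, 1 − 0.31 + 0.04) = 0.73
((x -> ~y) & z) = min(0.73, 0.64) = 0.64
(x -> ((x -> ~y) & z)): min(1, 1 − 0.31 + 0.64) = 1
~(x -> ((x -> ~y) & z)): Łukasiewicz ¬ gives 1 − 1 = 0
(~((y & z) | (y -> x)) -> ~(x -> ((x -> ~y) & z))): min(1, 1 − 0.36 + 0) = 0.64
~y: Łukasiewicz ¬ gives 1 − 0.96 = 0.04
(x -> ~y): min(1, 1 − 0.31 + 0.04) = 0.73
((x -> ~y) & z) = min(0.73, 0.64) = 0.64
(x -> ((x -> ~y) & z)): min(1, 1 − 0.31 + 0.64) = 1
~(x -> ((x -> ~y) & z)): Łukasiewicz ¬ gives 1 − 1 = 0
(y & z) = min(0.96, 0.64) = 0.64
(y -> x): min(1, 1 − 0.96 + 0.31) = 0.35
((y & z) | (y -> x)) = max(0.64, 0.35) = 0.64
~((y & z) | (y -> x)): Łukasiewicz ¬ gives 1 − 0.64 = 0.36
(~(x -> ((x -> ~y) & z)) -> ~((y & z) | (y -> x))): min(1, 1 − 0 + 0.36) = 1
((~((y & z) | (y -> x)) -> ~(x -> ((x -> ~y) & z))) | (~(x -> ((x -> ~y) & z)) -> ~((y & z) | (y -> x)))) = max(0.64, 1) = 1

1.00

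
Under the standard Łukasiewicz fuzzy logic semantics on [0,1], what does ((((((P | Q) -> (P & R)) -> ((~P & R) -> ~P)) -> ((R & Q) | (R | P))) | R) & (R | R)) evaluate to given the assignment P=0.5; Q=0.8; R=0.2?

0.20

(P | Q) = max(0.5, 0.8) = 0.8
(P & R) = min(0.5, 0.2) = 0.2
((P | Q) -> (P & R)): min(1, 1 − 0.8 + 0.2) = 0.4
~P: Łukasiewicz ¬ gives 1 − 0.5 = 0.5
(~P & R) = min(0.5, 0.2) = 0.2
~P: Łukasiewicz ¬ gives 1 − 0.5 = 0.5
((~P & R) -> ~P): min(1, 1 − 0.2 + 0.5) = 1
(((P | Q) -> (P & R)) -> ((~P & R) -> ~P)): min(1, 1 − 0.4 + 1) = 1
(R & Q) = min(0.2, 0.8) = 0.2
(R | P) = max(0.2, 0.5) = 0.5
((R & Q) | (R | P)) = max(0.2, 0.5) = 0.5
((((P | Q) -> (P & R)) -> ((~P & R) -> ~P)) -> ((R & Q) | (R | P))): min(1, 1 − 1 + 0.5) = 0.5
(((((P | Q) -> (P & R)) -> ((~P & R) -> ~P)) -> ((R & Q) | (R | P))) | R) = max(0.5, 0.2) = 0.5
(R | R) = max(0.2, 0.2) = 0.2
((((((P | Q) -> (P & R)) -> ((~P & R) -> ~P)) -> ((R & Q) | (R | P))) | R) & (R | R)) = min(0.5, 0.2) = 0.2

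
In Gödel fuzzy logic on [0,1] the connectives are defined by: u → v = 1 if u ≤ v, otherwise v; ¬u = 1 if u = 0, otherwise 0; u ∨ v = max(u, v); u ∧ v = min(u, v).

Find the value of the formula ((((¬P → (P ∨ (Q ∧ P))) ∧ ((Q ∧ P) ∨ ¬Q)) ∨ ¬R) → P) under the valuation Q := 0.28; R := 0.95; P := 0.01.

1.00

¬P: Gödel ¬ of 0.01 = 0 (operand ≠ 0)
(Q ∧ P) = min(0.28, 0.01) = 0.01
(P ∨ (Q ∧ P)) = max(0.01, 0.01) = 0.01
(¬P → (P ∨ (Q ∧ P))): 0 ≤ 0.01, so result = 1
(Q ∧ P) = min(0.28, 0.01) = 0.01
¬Q: Gödel ¬ of 0.28 = 0 (operand ≠ 0)
((Q ∧ P) ∨ ¬Q) = max(0.01, 0) = 0.01
((¬P → (P ∨ (Q ∧ P))) ∧ ((Q ∧ P) ∨ ¬Q)) = min(1, 0.01) = 0.01
¬R: Gödel ¬ of 0.95 = 0 (operand ≠ 0)
(((¬P → (P ∨ (Q ∧ P))) ∧ ((Q ∧ P) ∨ ¬Q)) ∨ ¬R) = max(0.01, 0) = 0.01
((((¬P → (P ∨ (Q ∧ P))) ∧ ((Q ∧ P) ∨ ¬Q)) ∨ ¬R) → P): 0.01 ≤ 0.01, so result = 1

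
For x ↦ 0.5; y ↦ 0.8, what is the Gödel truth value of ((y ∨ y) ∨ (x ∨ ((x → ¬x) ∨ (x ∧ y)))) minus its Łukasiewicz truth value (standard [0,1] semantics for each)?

Gödel evaluation:
  (y ∨ y) = max(0.8, 0.8) = 0.8
  ¬x: Gödel ¬ of 0.5 = 0 (operand ≠ 0)
  (x → ¬x): 0.5 > 0, so result = 0
  (x ∧ y) = min(0.5, 0.8) = 0.5
  ((x → ¬x) ∨ (x ∧ y)) = max(0, 0.5) = 0.5
  (x ∨ ((x → ¬x) ∨ (x ∧ y))) = max(0.5, 0.5) = 0.5
  ((y ∨ y) ∨ (x ∨ ((x → ¬x) ∨ (x ∧ y)))) = max(0.8, 0.5) = 0.8
  Gödel value = 0.8
Łukasiewicz evaluation:
  (y ∨ y) = max(0.8, 0.8) = 0.8
  ¬x: Łukasiewicz ¬ gives 1 − 0.5 = 0.5
  (x → ¬x): min(1, 1 − 0.5 + 0.5) = 1
  (x ∧ y) = min(0.5, 0.8) = 0.5
  ((x → ¬x) ∨ (x ∧ y)) = max(1, 0.5) = 1
  (x ∨ ((x → ¬x) ∨ (x ∧ y))) = max(0.5, 1) = 1
  ((y ∨ y) ∨ (x ∨ ((x → ¬x) ∨ (x ∧ y)))) = max(0.8, 1) = 1
  Łukasiewicz value = 1
Difference: 0.8 − 1 = -0.20

-0.20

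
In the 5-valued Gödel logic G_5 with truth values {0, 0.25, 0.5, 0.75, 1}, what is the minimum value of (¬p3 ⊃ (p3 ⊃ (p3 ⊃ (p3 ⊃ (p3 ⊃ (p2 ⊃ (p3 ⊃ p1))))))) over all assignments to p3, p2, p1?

1.00

Every assignment gives 1. For instance at p3 = 0, p2 = 0, p1 = 0:
  ¬p3: Gödel ¬ of 0 = 1 (operand is 0)
  (p3 ⊃ p1): 0 ≤ 0, so result = 1
  (p2 ⊃ (p3 ⊃ p1)): 0 ≤ 1, so result = 1
  (p3 ⊃ (p2 ⊃ (p3 ⊃ p1))): 0 ≤ 1, so result = 1
  (p3 ⊃ (p3 ⊃ (p2 ⊃ (p3 ⊃ p1)))): 0 ≤ 1, so result = 1
  (p3 ⊃ (p3 ⊃ (p3 ⊃ (p2 ⊃ (p3 ⊃ p1))))): 0 ≤ 1, so result = 1
  (p3 ⊃ (p3 ⊃ (p3 ⊃ (p3 ⊃ (p2 ⊃ (p3 ⊃ p1)))))): 0 ≤ 1, so result = 1
  (¬p3 ⊃ (p3 ⊃ (p3 ⊃ (p3 ⊃ (p3 ⊃ (p2 ⊃ (p3 ⊃ p1))))))): 1 ≤ 1, so result = 1
All 125 assignments give value 1 — the formula is a G_5-tautology.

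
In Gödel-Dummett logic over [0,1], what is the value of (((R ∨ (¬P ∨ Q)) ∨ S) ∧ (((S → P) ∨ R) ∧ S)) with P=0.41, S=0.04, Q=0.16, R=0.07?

¬P: Gödel ¬ of 0.41 = 0 (operand ≠ 0)
(¬P ∨ Q) = max(0, 0.16) = 0.16
(R ∨ (¬P ∨ Q)) = max(0.07, 0.16) = 0.16
((R ∨ (¬P ∨ Q)) ∨ S) = max(0.16, 0.04) = 0.16
(S → P): 0.04 ≤ 0.41, so result = 1
((S → P) ∨ R) = max(1, 0.07) = 1
(((S → P) ∨ R) ∧ S) = min(1, 0.04) = 0.04
(((R ∨ (¬P ∨ Q)) ∨ S) ∧ (((S → P) ∨ R) ∧ S)) = min(0.16, 0.04) = 0.04

0.04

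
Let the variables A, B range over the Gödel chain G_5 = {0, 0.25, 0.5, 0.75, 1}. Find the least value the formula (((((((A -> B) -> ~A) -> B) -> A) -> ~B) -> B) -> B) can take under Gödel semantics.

0.25

The minimum is attained at A = 0.25, B = 0.25:
  (A -> B): 0.25 ≤ 0.25, so result = 1
  ~A: Gödel ¬ of 0.25 = 0 (operand ≠ 0)
  ((A -> B) -> ~A): 1 > 0, so result = 0
  (((A -> B) -> ~A) -> B): 0 ≤ 0.25, so result = 1
  ((((A -> B) -> ~A) -> B) -> A): 1 > 0.25, so result = 0.25
  ~B: Gödel ¬ of 0.25 = 0 (operand ≠ 0)
  (((((A -> B) -> ~A) -> B) -> A) -> ~B): 0.25 > 0, so result = 0
  ((((((A -> B) -> ~A) -> B) -> A) -> ~B) -> B): 0 ≤ 0.25, so result = 1
  (((((((A -> B) -> ~A) -> B) -> A) -> ~B) -> B) -> B): 1 > 0.25, so result = 0.25
Checking all 25 assignments confirms none give a value below 0.25.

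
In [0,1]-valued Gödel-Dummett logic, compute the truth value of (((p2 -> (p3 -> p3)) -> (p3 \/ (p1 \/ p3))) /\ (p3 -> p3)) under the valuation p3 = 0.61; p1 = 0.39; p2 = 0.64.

0.61

(p3 -> p3): 0.61 ≤ 0.61, so result = 1
(p2 -> (p3 -> p3)): 0.64 ≤ 1, so result = 1
(p1 \/ p3) = max(0.39, 0.61) = 0.61
(p3 \/ (p1 \/ p3)) = max(0.61, 0.61) = 0.61
((p2 -> (p3 -> p3)) -> (p3 \/ (p1 \/ p3))): 1 > 0.61, so result = 0.61
(p3 -> p3): 0.61 ≤ 0.61, so result = 1
(((p2 -> (p3 -> p3)) -> (p3 \/ (p1 \/ p3))) /\ (p3 -> p3)) = min(0.61, 1) = 0.61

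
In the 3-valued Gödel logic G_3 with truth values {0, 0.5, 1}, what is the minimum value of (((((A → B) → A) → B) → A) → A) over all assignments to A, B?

The minimum is attained at A = 0.5, B = 0:
  (A → B): 0.5 > 0, so result = 0
  ((A → B) → A): 0 ≤ 0.5, so result = 1
  (((A → B) → A) → B): 1 > 0, so result = 0
  ((((A → B) → A) → B) → A): 0 ≤ 0.5, so result = 1
  (((((A → B) → A) → B) → A) → A): 1 > 0.5, so result = 0.5
Checking all 9 assignments confirms none give a value below 0.50.

0.50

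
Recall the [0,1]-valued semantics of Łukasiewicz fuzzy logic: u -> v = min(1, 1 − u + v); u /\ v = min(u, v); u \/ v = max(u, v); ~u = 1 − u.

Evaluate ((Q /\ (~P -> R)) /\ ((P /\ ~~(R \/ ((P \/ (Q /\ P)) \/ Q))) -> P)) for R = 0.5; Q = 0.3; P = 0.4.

~P: Łukasiewicz ¬ gives 1 − 0.4 = 0.6
(~P -> R): min(1, 1 − 0.6 + 0.5) = 0.9
(Q /\ (~P -> R)) = min(0.3, 0.9) = 0.3
(Q /\ P) = min(0.3, 0.4) = 0.3
(P \/ (Q /\ P)) = max(0.4, 0.3) = 0.4
((P \/ (Q /\ P)) \/ Q) = max(0.4, 0.3) = 0.4
(R \/ ((P \/ (Q /\ P)) \/ Q)) = max(0.5, 0.4) = 0.5
~(R \/ ((P \/ (Q /\ P)) \/ Q)): Łukasiewicz ¬ gives 1 − 0.5 = 0.5
~~(R \/ ((P \/ (Q /\ P)) \/ Q)): Łukasiewicz ¬ gives 1 − 0.5 = 0.5
(P /\ ~~(R \/ ((P \/ (Q /\ P)) \/ Q))) = min(0.4, 0.5) = 0.4
((P /\ ~~(R \/ ((P \/ (Q /\ P)) \/ Q))) -> P): min(1, 1 − 0.4 + 0.4) = 1
((Q /\ (~P -> R)) /\ ((P /\ ~~(R \/ ((P \/ (Q /\ P)) \/ Q))) -> P)) = min(0.3, 1) = 0.3

0.30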